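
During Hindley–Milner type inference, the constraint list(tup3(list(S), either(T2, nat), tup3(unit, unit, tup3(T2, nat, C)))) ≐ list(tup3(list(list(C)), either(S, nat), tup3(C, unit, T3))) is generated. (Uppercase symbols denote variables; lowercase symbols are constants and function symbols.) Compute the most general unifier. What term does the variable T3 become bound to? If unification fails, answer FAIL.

Decompose list/1: tup3(list(S), either(T2, nat), tup3(unit, unit, tup3(T2, nat, C))) ≐ tup3(list(list(C)), either(S, nat), tup3(C, unit, T3)).
Decompose tup3/3: list(S) ≐ list(list(C)),  either(T2, nat) ≐ either(S, nat),  tup3(unit, unit, tup3(T2, nat, C)) ≐ tup3(C, unit, T3).
Decompose list/1: S ≐ list(C).
Bind S := list(C); substituting into the one remaining equation that mentions S gives: either(T2, nat) ≐ either(list(C), nat).
Decompose either/2: T2 ≐ list(C),  nat ≐ nat.
Bind T2 := list(C); substituting into the one remaining equation that mentions T2 gives: tup3(unit, unit, tup3(list(C), nat, C)) ≐ tup3(C, unit, T3).
Delete trivial equation nat ≐ nat.
Decompose tup3/3: unit ≐ C,  unit ≐ unit,  tup3(list(C), nat, C) ≐ T3.
Bind C := unit; substituting into the one remaining equation that mentions C gives: tup3(list(unit), nat, unit) ≐ T3. Substituting into the earlier bindings gives S := list(unit), T2 := list(unit).
Delete trivial equation unit ≐ unit.
Bind T3 := tup3(list(unit), nat, unit).
MGU = { S := list(unit), T2 := list(unit), C := unit, T3 := tup3(list(unit), nat, unit) }, so T3 := tup3(list(unit), nat, unit).

tup3(list(unit), nat, unit)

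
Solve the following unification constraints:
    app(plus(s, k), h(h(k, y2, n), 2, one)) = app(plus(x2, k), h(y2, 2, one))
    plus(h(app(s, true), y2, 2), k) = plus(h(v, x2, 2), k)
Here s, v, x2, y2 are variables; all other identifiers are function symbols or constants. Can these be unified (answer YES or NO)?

NO

Decompose app/2: plus(s, k) = plus(x2, k),  h(h(k, y2, n), 2, one) = h(y2, 2, one).
Decompose plus/2: s = x2,  k = k.
Bind s := x2; substituting into the one remaining equation that mentions s gives: plus(h(app(x2, true), y2, 2), k) = plus(h(v, x2, 2), k).
Delete trivial equation k = k.
Decompose h/3: h(k, y2, n) = y2,  2 = 2,  one = one.
Occurs check fails: y2 occurs in h(k, y2, n); the equation y2 = h(k, y2, n) has no finite solution.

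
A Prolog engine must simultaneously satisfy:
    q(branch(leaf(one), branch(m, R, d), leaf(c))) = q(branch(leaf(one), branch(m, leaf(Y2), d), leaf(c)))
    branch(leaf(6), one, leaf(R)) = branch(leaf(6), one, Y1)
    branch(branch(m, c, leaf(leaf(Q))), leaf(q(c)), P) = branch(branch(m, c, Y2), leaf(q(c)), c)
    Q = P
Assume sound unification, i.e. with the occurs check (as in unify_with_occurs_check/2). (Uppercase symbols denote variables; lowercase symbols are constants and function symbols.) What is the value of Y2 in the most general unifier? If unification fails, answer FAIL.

Decompose q/1: branch(leaf(one), branch(m, R, d), leaf(c)) = branch(leaf(one), branch(m, leaf(Y2), d), leaf(c)).
Decompose branch/3: leaf(one) = leaf(one),  branch(m, R, d) = branch(m, leaf(Y2), d),  leaf(c) = leaf(c).
Delete trivial equation leaf(one) = leaf(one).
Decompose branch/3: m = m,  R = leaf(Y2),  d = d.
Delete trivial equation m = m.
Bind R := leaf(Y2); substituting into the one remaining equation that mentions R gives: branch(leaf(6), one, leaf(leaf(Y2))) = branch(leaf(6), one, Y1).
Delete trivial equation d = d.
Delete trivial equation leaf(c) = leaf(c).
Decompose branch/3: leaf(6) = leaf(6),  one = one,  leaf(leaf(Y2)) = Y1.
Delete trivial equation leaf(6) = leaf(6).
Delete trivial equation one = one.
Bind Y1 := leaf(leaf(Y2)); no other remaining equation mentions Y1.
Decompose branch/3: branch(m, c, leaf(leaf(Q))) = branch(m, c, Y2),  leaf(q(c)) = leaf(q(c)),  P = c.
Decompose branch/3: m = m,  c = c,  leaf(leaf(Q)) = Y2.
Delete trivial equation m = m.
Delete trivial equation c = c.
Bind Y2 := leaf(leaf(Q)); no other remaining equation mentions Y2. Substituting into the earlier bindings gives R := leaf(leaf(leaf(Q))), Y1 := leaf(leaf(leaf(leaf(Q)))).
Delete trivial equation leaf(q(c)) = leaf(q(c)).
Bind P := c; substituting into the remaining equation gives: Q = c.
Bind Q := c. Substituting into the earlier bindings gives R := leaf(leaf(leaf(c))), Y1 := leaf(leaf(leaf(leaf(c)))), Y2 := leaf(leaf(c)).
MGU = { R ↦ leaf(leaf(leaf(c))), Y1 ↦ leaf(leaf(leaf(leaf(c)))), Y2 ↦ leaf(leaf(c)), P ↦ c, Q ↦ c }, so Y2 ↦ leaf(leaf(c)).

leaf(leaf(c))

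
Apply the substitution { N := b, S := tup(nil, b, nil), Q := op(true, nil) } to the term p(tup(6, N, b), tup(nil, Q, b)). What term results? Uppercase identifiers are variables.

Replace each occurrence of N with b.
Replace each occurrence of Q with op(true, nil).
Result: p(tup(6, b, b), tup(nil, op(true, nil), b)).

p(tup(6, b, b), tup(nil, op(true, nil), b))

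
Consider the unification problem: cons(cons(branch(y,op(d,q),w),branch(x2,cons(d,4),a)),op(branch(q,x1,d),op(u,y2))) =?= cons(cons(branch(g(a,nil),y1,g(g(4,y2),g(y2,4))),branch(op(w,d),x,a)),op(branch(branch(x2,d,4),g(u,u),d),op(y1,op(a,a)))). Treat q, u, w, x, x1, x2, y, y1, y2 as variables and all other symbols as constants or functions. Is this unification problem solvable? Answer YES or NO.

Decompose cons/2: cons(branch(y,op(d,q),w),branch(x2,cons(d,4),a)) =?= cons(branch(g(a,nil),y1,g(g(4,y2),g(y2,4))),branch(op(w,d),x,a)),  op(branch(q,x1,d),op(u,y2)) =?= op(branch(branch(x2,d,4),g(u,u),d),op(y1,op(a,a))).
Decompose cons/2: branch(y,op(d,q),w) =?= branch(g(a,nil),y1,g(g(4,y2),g(y2,4))),  branch(x2,cons(d,4),a) =?= branch(op(w,d),x,a).
Decompose branch/3: y =?= g(a,nil),  op(d,q) =?= y1,  w =?= g(g(4,y2),g(y2,4)).
Bind y := g(a,nil); no other remaining equation mentions y.
Bind y1 := op(d,q); substituting into the one remaining equation that mentions y1 gives: op(branch(q,x1,d),op(u,y2)) =?= op(branch(branch(x2,d,4),g(u,u),d),op(op(d,q),op(a,a))).
Bind w := g(g(4,y2),g(y2,4)); substituting into the one remaining equation that mentions w gives: branch(x2,cons(d,4),a) =?= branch(op(g(g(4,y2),g(y2,4)),d),x,a).
Decompose branch/3: x2 =?= op(g(g(4,y2),g(y2,4)),d),  cons(d,4) =?= x,  a =?= a.
Bind x2 := op(g(g(4,y2),g(y2,4)),d); substituting into the one remaining equation that mentions x2 gives: op(branch(q,x1,d),op(u,y2)) =?= op(branch(branch(op(g(g(4,y2),g(y2,4)),d),d,4),g(u,u),d),op(op(d,q),op(a,a))).
Bind x := cons(d,4); no other remaining equation mentions x.
Delete trivial equation a =?= a.
Decompose op/2: branch(q,x1,d) =?= branch(branch(op(g(g(4,y2),g(y2,4)),d),d,4),g(u,u),d),  op(u,y2) =?= op(op(d,q),op(a,a)).
Decompose branch/3: q =?= branch(op(g(g(4,y2),g(y2,4)),d),d,4),  x1 =?= g(u,u),  d =?= d.
Bind q := branch(op(g(g(4,y2),g(y2,4)),d),d,4); substituting into the one remaining equation that mentions q gives: op(u,y2) =?= op(op(d,branch(op(g(g(4,y2),g(y2,4)),d),d,4)),op(a,a)). Substituting into the earlier binding gives y1 := op(d,branch(op(g(g(4,y2),g(y2,4)),d),d,4)).
Bind x1 := g(u,u); no other remaining equation mentions x1.
Delete trivial equation d =?= d.
Decompose op/2: u =?= op(d,branch(op(g(g(4,y2),g(y2,4)),d),d,4)),  y2 =?= op(a,a).
Bind u := op(d,branch(op(g(g(4,y2),g(y2,4)),d),d,4)); no other remaining equation mentions u. Substituting into the earlier binding gives x1 := g(op(d,branch(op(g(g(4,y2),g(y2,4)),d),d,4)),op(d,branch(op(g(g(4,y2),g(y2,4)),d),d,4))).
Bind y2 := op(a,a). Substituting into the earlier bindings gives y1 := op(d,branch(op(g(g(4,op(a,a)),g(op(a,a),4)),d),d,4)), w := g(g(4,op(a,a)),g(op(a,a),4)), x2 := op(g(g(4,op(a,a)),g(op(a,a),4)),d), q := branch(op(g(g(4,op(a,a)),g(op(a,a),4)),d),d,4), x1 := g(op(d,branch(op(g(g(4,op(a,a)),g(op(a,a),4)),d),d,4)),op(d,branch(op(g(g(4,op(a,a)),g(op(a,a),4)),d),d,4))), u := op(d,branch(op(g(g(4,op(a,a)),g(op(a,a),4)),d),d,4)).
No equations remain and no clash or occurs-check failure arose, so a unifier exists.

YES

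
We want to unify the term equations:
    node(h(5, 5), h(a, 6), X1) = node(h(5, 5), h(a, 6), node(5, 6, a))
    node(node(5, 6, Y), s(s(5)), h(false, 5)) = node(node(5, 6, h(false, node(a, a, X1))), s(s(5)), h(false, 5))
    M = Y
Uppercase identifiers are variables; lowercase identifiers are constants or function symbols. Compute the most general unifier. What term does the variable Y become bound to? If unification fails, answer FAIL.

Decompose node/3: h(5, 5) = h(5, 5),  h(a, 6) = h(a, 6),  X1 = node(5, 6, a).
Delete trivial equation h(5, 5) = h(5, 5).
Delete trivial equation h(a, 6) = h(a, 6).
Bind X1 := node(5, 6, a); substituting into the one remaining equation that mentions X1 gives: node(node(5, 6, Y), s(s(5)), h(false, 5)) = node(node(5, 6, h(false, node(a, a, node(5, 6, a)))), s(s(5)), h(false, 5)).
Decompose node/3: node(5, 6, Y) = node(5, 6, h(false, node(a, a, node(5, 6, a)))),  s(s(5)) = s(s(5)),  h(false, 5) = h(false, 5).
Decompose node/3: 5 = 5,  6 = 6,  Y = h(false, node(a, a, node(5, 6, a))).
Delete trivial equation 5 = 5.
Delete trivial equation 6 = 6.
Bind Y := h(false, node(a, a, node(5, 6, a))); substituting into the one remaining equation that mentions Y gives: M = h(false, node(a, a, node(5, 6, a))).
Delete trivial equation s(s(5)) = s(s(5)).
Delete trivial equation h(false, 5) = h(false, 5).
Bind M := h(false, node(a, a, node(5, 6, a))).
MGU = { X1 ↦ node(5, 6, a), Y ↦ h(false, node(a, a, node(5, 6, a))), M ↦ h(false, node(a, a, node(5, 6, a))) }, so Y ↦ h(false, node(a, a, node(5, 6, a))).

h(false, node(a, a, node(5, 6, a)))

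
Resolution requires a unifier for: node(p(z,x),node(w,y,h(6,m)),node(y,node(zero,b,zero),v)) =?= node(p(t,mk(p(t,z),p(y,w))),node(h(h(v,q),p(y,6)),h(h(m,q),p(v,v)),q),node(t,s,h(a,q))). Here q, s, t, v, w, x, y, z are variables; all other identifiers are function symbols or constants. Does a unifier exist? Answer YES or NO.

Decompose node/3: p(z,x) =?= p(t,mk(p(t,z),p(y,w))),  node(w,y,h(6,m)) =?= node(h(h(v,q),p(y,6)),h(h(m,q),p(v,v)),q),  node(y,node(zero,b,zero),v) =?= node(t,s,h(a,q)).
Decompose p/2: z =?= t,  x =?= mk(p(t,z),p(y,w)).
Bind z := t; substituting into the one remaining equation that mentions z gives: x =?= mk(p(t,t),p(y,w)).
Bind x := mk(p(t,t),p(y,w)); no other remaining equation mentions x.
Decompose node/3: w =?= h(h(v,q),p(y,6)),  y =?= h(h(m,q),p(v,v)),  h(6,m) =?= q.
Bind w := h(h(v,q),p(y,6)); no other remaining equation mentions w. Substituting into the earlier binding gives x := mk(p(t,t),p(y,h(h(v,q),p(y,6)))).
Bind y := h(h(m,q),p(v,v)); substituting into the one remaining equation that mentions y gives: node(h(h(m,q),p(v,v)),node(zero,b,zero),v) =?= node(t,s,h(a,q)). Substituting into the earlier bindings gives x := mk(p(t,t),p(h(h(m,q),p(v,v)),h(h(v,q),p(h(h(m,q),p(v,v)),6)))), w := h(h(v,q),p(h(h(m,q),p(v,v)),6)).
Bind q := h(6,m); substituting into the remaining equation gives: node(h(h(m,h(6,m)),p(v,v)),node(zero,b,zero),v) =?= node(t,s,h(a,h(6,m))). Substituting into the earlier bindings gives x := mk(p(t,t),p(h(h(m,h(6,m)),p(v,v)),h(h(v,h(6,m)),p(h(h(m,h(6,m)),p(v,v)),6)))), w := h(h(v,h(6,m)),p(h(h(m,h(6,m)),p(v,v)),6)), y := h(h(m,h(6,m)),p(v,v)).
Decompose node/3: h(h(m,h(6,m)),p(v,v)) =?= t,  node(zero,b,zero) =?= s,  v =?= h(a,h(6,m)).
Bind t := h(h(m,h(6,m)),p(v,v)); no other remaining equation mentions t. Substituting into the earlier bindings gives z := h(h(m,h(6,m)),p(v,v)), x := mk(p(h(h(m,h(6,m)),p(v,v)),h(h(m,h(6,m)),p(v,v))),p(h(h(m,h(6,m)),p(v,v)),h(h(v,h(6,m)),p(h(h(m,h(6,m)),p(v,v)),6)))).
Bind s := node(zero,b,zero); no other remaining equation mentions s.
Bind v := h(a,h(6,m)). Substituting into the earlier bindings gives z := h(h(m,h(6,m)),p(h(a,h(6,m)),h(a,h(6,m)))), x := mk(p(h(h(m,h(6,m)),p(h(a,h(6,m)),h(a,h(6,m)))),h(h(m,h(6,m)),p(h(a,h(6,m)),h(a,h(6,m))))),p(h(h(m,h(6,m)),p(h(a,h(6,m)),h(a,h(6,m)))),h(h(h(a,h(6,m)),h(6,m)),p(h(h(m,h(6,m)),p(h(a,h(6,m)),h(a,h(6,m)))),6)))), w := h(h(h(a,h(6,m)),h(6,m)),p(h(h(m,h(6,m)),p(h(a,h(6,m)),h(a,h(6,m)))),6)), y := h(h(m,h(6,m)),p(h(a,h(6,m)),h(a,h(6,m)))), t := h(h(m,h(6,m)),p(h(a,h(6,m)),h(a,h(6,m)))).
No equations remain and no clash or occurs-check failure arose, so a unifier exists.

YES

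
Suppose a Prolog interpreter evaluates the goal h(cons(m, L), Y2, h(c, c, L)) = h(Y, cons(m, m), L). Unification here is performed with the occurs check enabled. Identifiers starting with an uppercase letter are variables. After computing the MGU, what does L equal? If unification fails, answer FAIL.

Decompose h/3: cons(m, L) = Y,  Y2 = cons(m, m),  h(c, c, L) = L.
Bind Y := cons(m, L); no other remaining equation mentions Y.
Bind Y2 := cons(m, m); no other remaining equation mentions Y2.
Occurs check fails: L occurs in h(c, c, L); the equation L = h(c, c, L) has no finite solution.

FAIL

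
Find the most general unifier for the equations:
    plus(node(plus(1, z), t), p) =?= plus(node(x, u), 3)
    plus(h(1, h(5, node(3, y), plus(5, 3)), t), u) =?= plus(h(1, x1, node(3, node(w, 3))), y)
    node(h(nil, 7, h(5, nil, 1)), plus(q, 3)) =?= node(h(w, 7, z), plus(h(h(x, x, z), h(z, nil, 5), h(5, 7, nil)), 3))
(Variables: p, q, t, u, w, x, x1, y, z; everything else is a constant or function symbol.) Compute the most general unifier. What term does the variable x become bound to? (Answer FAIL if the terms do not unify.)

Decompose plus/2: node(plus(1, z), t) =?= node(x, u),  p =?= 3.
Decompose node/2: plus(1, z) =?= x,  t =?= u.
Bind x := plus(1, z); substituting into the one remaining equation that mentions x gives: node(h(nil, 7, h(5, nil, 1)), plus(q, 3)) =?= node(h(w, 7, z), plus(h(h(plus(1, z), plus(1, z), z), h(z, nil, 5), h(5, 7, nil)), 3)).
Bind t := u; substituting into the one remaining equation that mentions t gives: plus(h(1, h(5, node(3, y), plus(5, 3)), u), u) =?= plus(h(1, x1, node(3, node(w, 3))), y).
Bind p := 3; no other remaining equation mentions p.
Decompose plus/2: h(1, h(5, node(3, y), plus(5, 3)), u) =?= h(1, x1, node(3, node(w, 3))),  u =?= y.
Decompose h/3: 1 =?= 1,  h(5, node(3, y), plus(5, 3)) =?= x1,  u =?= node(3, node(w, 3)).
Delete trivial equation 1 =?= 1.
Bind x1 := h(5, node(3, y), plus(5, 3)); no other remaining equation mentions x1.
Bind u := node(3, node(w, 3)); substituting into the one remaining equation that mentions u gives: node(3, node(w, 3)) =?= y. Substituting into the earlier binding gives t := node(3, node(w, 3)).
Bind y := node(3, node(w, 3)); no other remaining equation mentions y. Substituting into the earlier binding gives x1 := h(5, node(3, node(3, node(w, 3))), plus(5, 3)).
Decompose node/2: h(nil, 7, h(5, nil, 1)) =?= h(w, 7, z),  plus(q, 3) =?= plus(h(h(plus(1, z), plus(1, z), z), h(z, nil, 5), h(5, 7, nil)), 3).
Decompose h/3: nil =?= w,  7 =?= 7,  h(5, nil, 1) =?= z.
Bind w := nil; no other remaining equation mentions w. Substituting into the earlier bindings gives t := node(3, node(nil, 3)), x1 := h(5, node(3, node(3, node(nil, 3))), plus(5, 3)), u := node(3, node(nil, 3)), y := node(3, node(nil, 3)).
Delete trivial equation 7 =?= 7.
Bind z := h(5, nil, 1); substituting into the remaining equation gives: plus(q, 3) =?= plus(h(h(plus(1, h(5, nil, 1)), plus(1, h(5, nil, 1)), h(5, nil, 1)), h(h(5, nil, 1), nil, 5), h(5, 7, nil)), 3). Substituting into the earlier binding gives x := plus(1, h(5, nil, 1)).
Decompose plus/2: q =?= h(h(plus(1, h(5, nil, 1)), plus(1, h(5, nil, 1)), h(5, nil, 1)), h(h(5, nil, 1), nil, 5), h(5, 7, nil)),  3 =?= 3.
Bind q := h(h(plus(1, h(5, nil, 1)), plus(1, h(5, nil, 1)), h(5, nil, 1)), h(h(5, nil, 1), nil, 5), h(5, 7, nil)); no other remaining equation mentions q.
Delete trivial equation 3 =?= 3.
MGU = { x ↦ plus(1, h(5, nil, 1)), t ↦ node(3, node(nil, 3)), p ↦ 3, x1 ↦ h(5, node(3, node(3, node(nil, 3))), plus(5, 3)), u ↦ node(3, node(nil, 3)), y ↦ node(3, node(nil, 3)), w ↦ nil, z ↦ h(5, nil, 1), q ↦ h(h(plus(1, h(5, nil, 1)), plus(1, h(5, nil, 1)), h(5, nil, 1)), h(h(5, nil, 1), nil, 5), h(5, 7, nil)) }, so x ↦ plus(1, h(5, nil, 1)).

plus(1, h(5, nil, 1))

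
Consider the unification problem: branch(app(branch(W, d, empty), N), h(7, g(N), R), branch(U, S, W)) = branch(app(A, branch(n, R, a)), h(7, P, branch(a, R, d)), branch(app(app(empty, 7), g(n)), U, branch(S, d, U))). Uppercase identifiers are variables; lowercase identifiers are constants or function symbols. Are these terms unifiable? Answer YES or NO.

NO

Decompose branch/3: app(branch(W, d, empty), N) = app(A, branch(n, R, a)),  h(7, g(N), R) = h(7, P, branch(a, R, d)),  branch(U, S, W) = branch(app(app(empty, 7), g(n)), U, branch(S, d, U)).
Decompose app/2: branch(W, d, empty) = A,  N = branch(n, R, a).
Bind A := branch(W, d, empty); no other remaining equation mentions A.
Bind N := branch(n, R, a); substituting into the one remaining equation that mentions N gives: h(7, g(branch(n, R, a)), R) = h(7, P, branch(a, R, d)).
Decompose h/3: 7 = 7,  g(branch(n, R, a)) = P,  R = branch(a, R, d).
Delete trivial equation 7 = 7.
Bind P := g(branch(n, R, a)); no other remaining equation mentions P.
Occurs check fails: R occurs in branch(a, R, d); the equation R = branch(a, R, d) has no finite solution.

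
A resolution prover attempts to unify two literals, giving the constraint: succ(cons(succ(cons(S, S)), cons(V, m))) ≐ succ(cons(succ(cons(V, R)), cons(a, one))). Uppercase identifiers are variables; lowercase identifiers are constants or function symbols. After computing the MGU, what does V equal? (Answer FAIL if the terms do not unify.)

Decompose succ/1: cons(succ(cons(S, S)), cons(V, m)) ≐ cons(succ(cons(V, R)), cons(a, one)).
Decompose cons/2: succ(cons(S, S)) ≐ succ(cons(V, R)),  cons(V, m) ≐ cons(a, one).
Decompose succ/1: cons(S, S) ≐ cons(V, R).
Decompose cons/2: S ≐ V,  S ≐ R.
Bind S := V; substituting into the one remaining equation that mentions S gives: V ≐ R.
Bind V := R; substituting into the remaining equation gives: cons(R, m) ≐ cons(a, one). Substituting into the earlier binding gives S := R.
Decompose cons/2: R ≐ a,  m ≐ one.
Bind R := a; no other remaining equation mentions R. Substituting into the earlier bindings gives S := a, V := a.
Clash: constants m and one differ; no unifier exists.

FAIL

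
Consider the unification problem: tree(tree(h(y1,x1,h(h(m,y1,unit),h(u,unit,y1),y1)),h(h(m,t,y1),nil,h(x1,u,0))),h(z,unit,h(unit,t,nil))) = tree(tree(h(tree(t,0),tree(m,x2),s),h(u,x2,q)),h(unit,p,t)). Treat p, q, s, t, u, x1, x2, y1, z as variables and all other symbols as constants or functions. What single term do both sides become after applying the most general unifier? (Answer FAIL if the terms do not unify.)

Decompose tree/2: tree(h(y1,x1,h(h(m,y1,unit),h(u,unit,y1),y1)),h(h(m,t,y1),nil,h(x1,u,0))) = tree(h(tree(t,0),tree(m,x2),s),h(u,x2,q)),  h(z,unit,h(unit,t,nil)) = h(unit,p,t).
Decompose tree/2: h(y1,x1,h(h(m,y1,unit),h(u,unit,y1),y1)) = h(tree(t,0),tree(m,x2),s),  h(h(m,t,y1),nil,h(x1,u,0)) = h(u,x2,q).
Decompose h/3: y1 = tree(t,0),  x1 = tree(m,x2),  h(h(m,y1,unit),h(u,unit,y1),y1) = s.
Bind y1 := tree(t,0); substituting into the 2 remaining equations that mention y1 gives: h(h(m,tree(t,0),unit),h(u,unit,tree(t,0)),tree(t,0)) = s,  h(h(m,t,tree(t,0)),nil,h(x1,u,0)) = h(u,x2,q).
Bind x1 := tree(m,x2); substituting into the one remaining equation that mentions x1 gives: h(h(m,t,tree(t,0)),nil,h(tree(m,x2),u,0)) = h(u,x2,q).
Bind s := h(h(m,tree(t,0),unit),h(u,unit,tree(t,0)),tree(t,0)); no other remaining equation mentions s.
Decompose h/3: h(m,t,tree(t,0)) = u,  nil = x2,  h(tree(m,x2),u,0) = q.
Bind u := h(m,t,tree(t,0)); substituting into the one remaining equation that mentions u gives: h(tree(m,x2),h(m,t,tree(t,0)),0) = q. Substituting into the earlier binding gives s := h(h(m,tree(t,0),unit),h(h(m,t,tree(t,0)),unit,tree(t,0)),tree(t,0)).
Bind x2 := nil; substituting into the one remaining equation that mentions x2 gives: h(tree(m,nil),h(m,t,tree(t,0)),0) = q. Substituting into the earlier binding gives x1 := tree(m,nil).
Bind q := h(tree(m,nil),h(m,t,tree(t,0)),0); no other remaining equation mentions q.
Decompose h/3: z = unit,  unit = p,  h(unit,t,nil) = t.
Bind z := unit; no other remaining equation mentions z.
Bind p := unit; no other remaining equation mentions p.
Occurs check fails: t occurs in h(unit,t,nil); the equation t = h(unit,t,nil) has no finite solution.

FAIL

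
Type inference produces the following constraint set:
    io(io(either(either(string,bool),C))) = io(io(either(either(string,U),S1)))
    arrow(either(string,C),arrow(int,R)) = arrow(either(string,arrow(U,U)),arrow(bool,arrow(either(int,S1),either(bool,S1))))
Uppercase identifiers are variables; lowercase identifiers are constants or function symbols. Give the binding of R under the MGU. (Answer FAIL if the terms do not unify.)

FAIL

Decompose io/1: io(either(either(string,bool),C)) = io(either(either(string,U),S1)).
Decompose io/1: either(either(string,bool),C) = either(either(string,U),S1).
Decompose either/2: either(string,bool) = either(string,U),  C = S1.
Decompose either/2: string = string,  bool = U.
Delete trivial equation string = string.
Bind U := bool; substituting into the one remaining equation that mentions U gives: arrow(either(string,C),arrow(int,R)) = arrow(either(string,arrow(bool,bool)),arrow(bool,arrow(either(int,S1),either(bool,S1)))).
Bind C := S1; substituting into the remaining equation gives: arrow(either(string,S1),arrow(int,R)) = arrow(either(string,arrow(bool,bool)),arrow(bool,arrow(either(int,S1),either(bool,S1)))).
Decompose arrow/2: either(string,S1) = either(string,arrow(bool,bool)),  arrow(int,R) = arrow(bool,arrow(either(int,S1),either(bool,S1))).
Decompose either/2: string = string,  S1 = arrow(bool,bool).
Delete trivial equation string = string.
Bind S1 := arrow(bool,bool); substituting into the remaining equation gives: arrow(int,R) = arrow(bool,arrow(either(int,arrow(bool,bool)),either(bool,arrow(bool,bool)))). Substituting into the earlier binding gives C := arrow(bool,bool).
Decompose arrow/2: int = bool,  R = arrow(either(int,arrow(bool,bool)),either(bool,arrow(bool,bool))).
Clash: constants int and bool differ; no unifier exists.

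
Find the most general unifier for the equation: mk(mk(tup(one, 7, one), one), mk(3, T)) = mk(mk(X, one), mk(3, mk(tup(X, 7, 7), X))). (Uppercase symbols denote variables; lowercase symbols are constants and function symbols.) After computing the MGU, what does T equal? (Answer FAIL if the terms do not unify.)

mk(tup(tup(one, 7, one), 7, 7), tup(one, 7, one))

Decompose mk/2: mk(tup(one, 7, one), one) = mk(X, one),  mk(3, T) = mk(3, mk(tup(X, 7, 7), X)).
Decompose mk/2: tup(one, 7, one) = X,  one = one.
Bind X := tup(one, 7, one); substituting into the one remaining equation that mentions X gives: mk(3, T) = mk(3, mk(tup(tup(one, 7, one), 7, 7), tup(one, 7, one))).
Delete trivial equation one = one.
Decompose mk/2: 3 = 3,  T = mk(tup(tup(one, 7, one), 7, 7), tup(one, 7, one)).
Delete trivial equation 3 = 3.
Bind T := mk(tup(tup(one, 7, one), 7, 7), tup(one, 7, one)).
MGU = { X -> tup(one, 7, one), T -> mk(tup(tup(one, 7, one), 7, 7), tup(one, 7, one)) }, so T -> mk(tup(tup(one, 7, one), 7, 7), tup(one, 7, one)).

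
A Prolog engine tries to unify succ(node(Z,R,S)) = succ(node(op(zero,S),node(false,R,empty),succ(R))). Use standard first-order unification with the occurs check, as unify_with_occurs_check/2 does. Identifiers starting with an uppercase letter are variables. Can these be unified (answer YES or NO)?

NO

Decompose succ/1: node(Z,R,S) = node(op(zero,S),node(false,R,empty),succ(R)).
Decompose node/3: Z = op(zero,S),  R = node(false,R,empty),  S = succ(R).
Bind Z := op(zero,S); no other remaining equation mentions Z.
Occurs check fails: R occurs in node(false,R,empty); the equation R = node(false,R,empty) has no finite solution.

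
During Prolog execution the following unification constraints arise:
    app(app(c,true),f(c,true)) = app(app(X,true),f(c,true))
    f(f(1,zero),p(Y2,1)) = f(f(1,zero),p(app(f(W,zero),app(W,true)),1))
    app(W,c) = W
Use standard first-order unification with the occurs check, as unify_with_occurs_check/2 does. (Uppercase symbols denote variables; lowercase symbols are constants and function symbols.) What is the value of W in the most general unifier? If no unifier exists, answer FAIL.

FAIL

Decompose app/2: app(c,true) = app(X,true),  f(c,true) = f(c,true).
Decompose app/2: c = X,  true = true.
Bind X := c; no other remaining equation mentions X.
Delete trivial equation true = true.
Delete trivial equation f(c,true) = f(c,true).
Decompose f/2: f(1,zero) = f(1,zero),  p(Y2,1) = p(app(f(W,zero),app(W,true)),1).
Delete trivial equation f(1,zero) = f(1,zero).
Decompose p/2: Y2 = app(f(W,zero),app(W,true)),  1 = 1.
Bind Y2 := app(f(W,zero),app(W,true)); no other remaining equation mentions Y2.
Delete trivial equation 1 = 1.
Occurs check fails: W occurs in app(W,c); the equation W = app(W,c) has no finite solution.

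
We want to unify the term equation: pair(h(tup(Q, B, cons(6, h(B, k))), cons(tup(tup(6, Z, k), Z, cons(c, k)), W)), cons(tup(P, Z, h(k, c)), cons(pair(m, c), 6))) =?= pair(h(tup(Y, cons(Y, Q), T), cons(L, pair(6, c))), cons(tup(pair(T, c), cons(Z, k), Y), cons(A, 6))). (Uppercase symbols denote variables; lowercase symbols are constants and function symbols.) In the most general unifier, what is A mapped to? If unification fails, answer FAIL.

FAIL

Decompose pair/2: h(tup(Q, B, cons(6, h(B, k))), cons(tup(tup(6, Z, k), Z, cons(c, k)), W)) =?= h(tup(Y, cons(Y, Q), T), cons(L, pair(6, c))),  cons(tup(P, Z, h(k, c)), cons(pair(m, c), 6)) =?= cons(tup(pair(T, c), cons(Z, k), Y), cons(A, 6)).
Decompose h/2: tup(Q, B, cons(6, h(B, k))) =?= tup(Y, cons(Y, Q), T),  cons(tup(tup(6, Z, k), Z, cons(c, k)), W) =?= cons(L, pair(6, c)).
Decompose tup/3: Q =?= Y,  B =?= cons(Y, Q),  cons(6, h(B, k)) =?= T.
Bind Q := Y; substituting into the one remaining equation that mentions Q gives: B =?= cons(Y, Y).
Bind B := cons(Y, Y); substituting into the one remaining equation that mentions B gives: cons(6, h(cons(Y, Y), k)) =?= T.
Bind T := cons(6, h(cons(Y, Y), k)); substituting into the one remaining equation that mentions T gives: cons(tup(P, Z, h(k, c)), cons(pair(m, c), 6)) =?= cons(tup(pair(cons(6, h(cons(Y, Y), k)), c), cons(Z, k), Y), cons(A, 6)).
Decompose cons/2: tup(tup(6, Z, k), Z, cons(c, k)) =?= L,  W =?= pair(6, c).
Bind L := tup(tup(6, Z, k), Z, cons(c, k)); no other remaining equation mentions L.
Bind W := pair(6, c); no other remaining equation mentions W.
Decompose cons/2: tup(P, Z, h(k, c)) =?= tup(pair(cons(6, h(cons(Y, Y), k)), c), cons(Z, k), Y),  cons(pair(m, c), 6) =?= cons(A, 6).
Decompose tup/3: P =?= pair(cons(6, h(cons(Y, Y), k)), c),  Z =?= cons(Z, k),  h(k, c) =?= Y.
Bind P := pair(cons(6, h(cons(Y, Y), k)), c); no other remaining equation mentions P.
Occurs check fails: Z occurs in cons(Z, k); the equation Z =?= cons(Z, k) has no finite solution.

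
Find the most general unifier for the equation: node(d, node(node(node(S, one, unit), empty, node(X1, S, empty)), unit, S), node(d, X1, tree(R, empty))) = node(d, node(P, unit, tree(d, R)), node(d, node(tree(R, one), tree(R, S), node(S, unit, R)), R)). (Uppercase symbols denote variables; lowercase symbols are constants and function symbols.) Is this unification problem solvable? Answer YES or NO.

Decompose node/3: d = d,  node(node(node(S, one, unit), empty, node(X1, S, empty)), unit, S) = node(P, unit, tree(d, R)),  node(d, X1, tree(R, empty)) = node(d, node(tree(R, one), tree(R, S), node(S, unit, R)), R).
Delete trivial equation d = d.
Decompose node/3: node(node(S, one, unit), empty, node(X1, S, empty)) = P,  unit = unit,  S = tree(d, R).
Bind P := node(node(S, one, unit), empty, node(X1, S, empty)); no other remaining equation mentions P.
Delete trivial equation unit = unit.
Bind S := tree(d, R); substituting into the remaining equation gives: node(d, X1, tree(R, empty)) = node(d, node(tree(R, one), tree(R, tree(d, R)), node(tree(d, R), unit, R)), R). Substituting into the earlier binding gives P := node(node(tree(d, R), one, unit), empty, node(X1, tree(d, R), empty)).
Decompose node/3: d = d,  X1 = node(tree(R, one), tree(R, tree(d, R)), node(tree(d, R), unit, R)),  tree(R, empty) = R.
Delete trivial equation d = d.
Bind X1 := node(tree(R, one), tree(R, tree(d, R)), node(tree(d, R), unit, R)); no other remaining equation mentions X1. Substituting into the earlier binding gives P := node(node(tree(d, R), one, unit), empty, node(node(tree(R, one), tree(R, tree(d, R)), node(tree(d, R), unit, R)), tree(d, R), empty)).
Occurs check fails: R occurs in tree(R, empty); the equation R = tree(R, empty) has no finite solution.

NO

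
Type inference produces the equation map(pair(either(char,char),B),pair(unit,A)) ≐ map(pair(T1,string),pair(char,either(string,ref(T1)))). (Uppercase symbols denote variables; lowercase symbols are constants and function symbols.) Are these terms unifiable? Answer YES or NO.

NO

Decompose map/2: pair(either(char,char),B) ≐ pair(T1,string),  pair(unit,A) ≐ pair(char,either(string,ref(T1))).
Decompose pair/2: either(char,char) ≐ T1,  B ≐ string.
Bind T1 := either(char,char); substituting into the one remaining equation that mentions T1 gives: pair(unit,A) ≐ pair(char,either(string,ref(either(char,char)))).
Bind B := string; no other remaining equation mentions B.
Decompose pair/2: unit ≐ char,  A ≐ either(string,ref(either(char,char))).
Clash: constants unit and char differ; no unifier exists.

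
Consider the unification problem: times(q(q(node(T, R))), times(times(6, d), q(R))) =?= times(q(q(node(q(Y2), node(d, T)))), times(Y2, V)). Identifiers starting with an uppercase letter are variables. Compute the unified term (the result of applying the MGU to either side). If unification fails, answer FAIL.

times(q(q(node(q(times(6, d)), node(d, q(times(6, d)))))), times(times(6, d), q(node(d, q(times(6, d))))))

Decompose times/2: q(q(node(T, R))) =?= q(q(node(q(Y2), node(d, T)))),  times(times(6, d), q(R)) =?= times(Y2, V).
Decompose q/1: q(node(T, R)) =?= q(node(q(Y2), node(d, T))).
Decompose q/1: node(T, R) =?= node(q(Y2), node(d, T)).
Decompose node/2: T =?= q(Y2),  R =?= node(d, T).
Bind T := q(Y2); substituting into the one remaining equation that mentions T gives: R =?= node(d, q(Y2)).
Bind R := node(d, q(Y2)); substituting into the remaining equation gives: times(times(6, d), q(node(d, q(Y2)))) =?= times(Y2, V).
Decompose times/2: times(6, d) =?= Y2,  q(node(d, q(Y2))) =?= V.
Bind Y2 := times(6, d); substituting into the remaining equation gives: q(node(d, q(times(6, d)))) =?= V. Substituting into the earlier bindings gives T := q(times(6, d)), R := node(d, q(times(6, d))).
Bind V := q(node(d, q(times(6, d)))).
Applying the MGU to either side gives times(q(q(node(q(times(6, d)), node(d, q(times(6, d)))))), times(times(6, d), q(node(d, q(times(6, d)))))).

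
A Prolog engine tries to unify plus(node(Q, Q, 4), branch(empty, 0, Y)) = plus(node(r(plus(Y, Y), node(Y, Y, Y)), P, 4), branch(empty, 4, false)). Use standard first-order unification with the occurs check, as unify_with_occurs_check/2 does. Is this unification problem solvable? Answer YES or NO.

NO

Decompose plus/2: node(Q, Q, 4) = node(r(plus(Y, Y), node(Y, Y, Y)), P, 4),  branch(empty, 0, Y) = branch(empty, 4, false).
Decompose node/3: Q = r(plus(Y, Y), node(Y, Y, Y)),  Q = P,  4 = 4.
Bind Q := r(plus(Y, Y), node(Y, Y, Y)); substituting into the one remaining equation that mentions Q gives: r(plus(Y, Y), node(Y, Y, Y)) = P.
Bind P := r(plus(Y, Y), node(Y, Y, Y)); no other remaining equation mentions P.
Delete trivial equation 4 = 4.
Decompose branch/3: empty = empty,  0 = 4,  Y = false.
Delete trivial equation empty = empty.
Clash: constants 0 and 4 differ; no unifier exists.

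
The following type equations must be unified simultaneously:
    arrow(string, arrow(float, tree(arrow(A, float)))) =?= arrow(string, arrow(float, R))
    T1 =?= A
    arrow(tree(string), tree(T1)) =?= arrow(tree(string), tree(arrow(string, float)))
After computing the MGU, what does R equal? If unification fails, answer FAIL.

tree(arrow(arrow(string, float), float))

Decompose arrow/2: string =?= string,  arrow(float, tree(arrow(A, float))) =?= arrow(float, R).
Delete trivial equation string =?= string.
Decompose arrow/2: float =?= float,  tree(arrow(A, float)) =?= R.
Delete trivial equation float =?= float.
Bind R := tree(arrow(A, float)); no other remaining equation mentions R.
Bind T1 := A; substituting into the remaining equation gives: arrow(tree(string), tree(A)) =?= arrow(tree(string), tree(arrow(string, float))).
Decompose arrow/2: tree(string) =?= tree(string),  tree(A) =?= tree(arrow(string, float)).
Delete trivial equation tree(string) =?= tree(string).
Decompose tree/1: A =?= arrow(string, float).
Bind A := arrow(string, float). Substituting into the earlier bindings gives R := tree(arrow(arrow(string, float), float)), T1 := arrow(string, float).
MGU = { R -> tree(arrow(arrow(string, float), float)), T1 -> arrow(string, float), A -> arrow(string, float) }, so R -> tree(arrow(arrow(string, float), float)).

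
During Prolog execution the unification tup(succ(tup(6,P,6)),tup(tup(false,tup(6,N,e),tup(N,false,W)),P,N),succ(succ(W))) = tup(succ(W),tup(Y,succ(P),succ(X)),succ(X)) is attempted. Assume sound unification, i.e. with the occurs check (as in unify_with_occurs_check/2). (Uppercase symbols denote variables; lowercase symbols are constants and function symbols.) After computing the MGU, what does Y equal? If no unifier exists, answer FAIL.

FAIL

Decompose tup/3: succ(tup(6,P,6)) = succ(W),  tup(tup(false,tup(6,N,e),tup(N,false,W)),P,N) = tup(Y,succ(P),succ(X)),  succ(succ(W)) = succ(X).
Decompose succ/1: tup(6,P,6) = W.
Bind W := tup(6,P,6); substituting into the remaining equations gives: tup(tup(false,tup(6,N,e),tup(N,false,tup(6,P,6))),P,N) = tup(Y,succ(P),succ(X)),  succ(succ(tup(6,P,6))) = succ(X).
Decompose tup/3: tup(false,tup(6,N,e),tup(N,false,tup(6,P,6))) = Y,  P = succ(P),  N = succ(X).
Bind Y := tup(false,tup(6,N,e),tup(N,false,tup(6,P,6))); no other remaining equation mentions Y.
Occurs check fails: P occurs in succ(P); the equation P = succ(P) has no finite solution.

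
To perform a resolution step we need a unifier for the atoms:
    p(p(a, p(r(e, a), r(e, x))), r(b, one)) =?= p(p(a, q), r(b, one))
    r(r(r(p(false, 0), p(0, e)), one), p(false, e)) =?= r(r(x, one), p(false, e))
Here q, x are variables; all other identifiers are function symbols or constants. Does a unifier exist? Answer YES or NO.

YES

Decompose p/2: p(a, p(r(e, a), r(e, x))) =?= p(a, q),  r(b, one) =?= r(b, one).
Decompose p/2: a =?= a,  p(r(e, a), r(e, x)) =?= q.
Delete trivial equation a =?= a.
Bind q := p(r(e, a), r(e, x)); no other remaining equation mentions q.
Delete trivial equation r(b, one) =?= r(b, one).
Decompose r/2: r(r(p(false, 0), p(0, e)), one) =?= r(x, one),  p(false, e) =?= p(false, e).
Decompose r/2: r(p(false, 0), p(0, e)) =?= x,  one =?= one.
Bind x := r(p(false, 0), p(0, e)); no other remaining equation mentions x. Substituting into the earlier binding gives q := p(r(e, a), r(e, r(p(false, 0), p(0, e)))).
Delete trivial equation one =?= one.
Delete trivial equation p(false, e) =?= p(false, e).
No equations remain and no clash or occurs-check failure arose, so a unifier exists.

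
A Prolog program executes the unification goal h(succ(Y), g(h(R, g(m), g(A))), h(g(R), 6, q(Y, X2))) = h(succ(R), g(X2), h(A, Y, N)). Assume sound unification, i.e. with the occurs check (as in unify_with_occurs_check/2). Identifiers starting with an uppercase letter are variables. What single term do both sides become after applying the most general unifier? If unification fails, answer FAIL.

Decompose h/3: succ(Y) = succ(R),  g(h(R, g(m), g(A))) = g(X2),  h(g(R), 6, q(Y, X2)) = h(A, Y, N).
Decompose succ/1: Y = R.
Bind Y := R; substituting into the one remaining equation that mentions Y gives: h(g(R), 6, q(R, X2)) = h(A, R, N).
Decompose g/1: h(R, g(m), g(A)) = X2.
Bind X2 := h(R, g(m), g(A)); substituting into the remaining equation gives: h(g(R), 6, q(R, h(R, g(m), g(A)))) = h(A, R, N).
Decompose h/3: g(R) = A,  6 = R,  q(R, h(R, g(m), g(A))) = N.
Bind A := g(R); substituting into the one remaining equation that mentions A gives: q(R, h(R, g(m), g(g(R)))) = N. Substituting into the earlier binding gives X2 := h(R, g(m), g(g(R))).
Bind R := 6; substituting into the remaining equation gives: q(6, h(6, g(m), g(g(6)))) = N. Substituting into the earlier bindings gives Y := 6, X2 := h(6, g(m), g(g(6))), A := g(6).
Bind N := q(6, h(6, g(m), g(g(6)))).
Applying the MGU to either side gives h(succ(6), g(h(6, g(m), g(g(6)))), h(g(6), 6, q(6, h(6, g(m), g(g(6)))))).

h(succ(6), g(h(6, g(m), g(g(6)))), h(g(6), 6, q(6, h(6, g(m), g(g(6))))))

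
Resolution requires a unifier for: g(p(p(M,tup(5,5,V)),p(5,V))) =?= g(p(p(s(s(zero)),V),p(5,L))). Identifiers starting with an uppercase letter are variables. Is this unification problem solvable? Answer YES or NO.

Decompose g/1: p(p(M,tup(5,5,V)),p(5,V)) =?= p(p(s(s(zero)),V),p(5,L)).
Decompose p/2: p(M,tup(5,5,V)) =?= p(s(s(zero)),V),  p(5,V) =?= p(5,L).
Decompose p/2: M =?= s(s(zero)),  tup(5,5,V) =?= V.
Bind M := s(s(zero)); no other remaining equation mentions M.
Occurs check fails: V occurs in tup(5,5,V); the equation V =?= tup(5,5,V) has no finite solution.

NO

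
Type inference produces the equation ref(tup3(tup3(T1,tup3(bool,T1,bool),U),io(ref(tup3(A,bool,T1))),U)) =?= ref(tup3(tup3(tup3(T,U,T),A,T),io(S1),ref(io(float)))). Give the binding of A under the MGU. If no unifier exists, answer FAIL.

tup3(bool,tup3(ref(io(float)),ref(io(float)),ref(io(float))),bool)

Decompose ref/1: tup3(tup3(T1,tup3(bool,T1,bool),U),io(ref(tup3(A,bool,T1))),U) =?= tup3(tup3(tup3(T,U,T),A,T),io(S1),ref(io(float))).
Decompose tup3/3: tup3(T1,tup3(bool,T1,bool),U) =?= tup3(tup3(T,U,T),A,T),  io(ref(tup3(A,bool,T1))) =?= io(S1),  U =?= ref(io(float)).
Decompose tup3/3: T1 =?= tup3(T,U,T),  tup3(bool,T1,bool) =?= A,  U =?= T.
Bind T1 := tup3(T,U,T); substituting into the 2 remaining equations that mention T1 gives: tup3(bool,tup3(T,U,T),bool) =?= A,  io(ref(tup3(A,bool,tup3(T,U,T)))) =?= io(S1).
Bind A := tup3(bool,tup3(T,U,T),bool); substituting into the one remaining equation that mentions A gives: io(ref(tup3(tup3(bool,tup3(T,U,T),bool),bool,tup3(T,U,T)))) =?= io(S1).
Bind U := T; substituting into the remaining equations gives: io(ref(tup3(tup3(bool,tup3(T,T,T),bool),bool,tup3(T,T,T)))) =?= io(S1),  T =?= ref(io(float)). Substituting into the earlier bindings gives T1 := tup3(T,T,T), A := tup3(bool,tup3(T,T,T),bool).
Decompose io/1: ref(tup3(tup3(bool,tup3(T,T,T),bool),bool,tup3(T,T,T))) =?= S1.
Bind S1 := ref(tup3(tup3(bool,tup3(T,T,T),bool),bool,tup3(T,T,T))); no other remaining equation mentions S1.
Bind T := ref(io(float)). Substituting into the earlier bindings gives T1 := tup3(ref(io(float)),ref(io(float)),ref(io(float))), A := tup3(bool,tup3(ref(io(float)),ref(io(float)),ref(io(float))),bool), U := ref(io(float)), S1 := ref(tup3(tup3(bool,tup3(ref(io(float)),ref(io(float)),ref(io(float))),bool),bool,tup3(ref(io(float)),ref(io(float)),ref(io(float))))).
MGU = { T1 ↦ tup3(ref(io(float)),ref(io(float)),ref(io(float))), A ↦ tup3(bool,tup3(ref(io(float)),ref(io(float)),ref(io(float))),bool), U ↦ ref(io(float)), S1 ↦ ref(tup3(tup3(bool,tup3(ref(io(float)),ref(io(float)),ref(io(float))),bool),bool,tup3(ref(io(float)),ref(io(float)),ref(io(float))))), T ↦ ref(io(float)) }, so A ↦ tup3(bool,tup3(ref(io(float)),ref(io(float)),ref(io(float))),bool).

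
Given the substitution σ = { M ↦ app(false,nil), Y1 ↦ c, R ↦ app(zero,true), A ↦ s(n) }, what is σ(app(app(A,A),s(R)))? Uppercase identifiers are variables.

Replace each occurrence of R with app(zero,true).
Replace each occurrence of A with s(n).
Result: app(app(s(n),s(n)),s(app(zero,true))).

app(app(s(n),s(n)),s(app(zero,true)))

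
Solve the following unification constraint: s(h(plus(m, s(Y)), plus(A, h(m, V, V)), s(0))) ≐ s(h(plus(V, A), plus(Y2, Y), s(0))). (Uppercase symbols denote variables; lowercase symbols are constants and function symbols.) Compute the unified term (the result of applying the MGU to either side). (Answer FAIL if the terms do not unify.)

s(h(plus(m, s(h(m, m, m))), plus(s(h(m, m, m)), h(m, m, m)), s(0)))

Decompose s/1: h(plus(m, s(Y)), plus(A, h(m, V, V)), s(0)) ≐ h(plus(V, A), plus(Y2, Y), s(0)).
Decompose h/3: plus(m, s(Y)) ≐ plus(V, A),  plus(A, h(m, V, V)) ≐ plus(Y2, Y),  s(0) ≐ s(0).
Decompose plus/2: m ≐ V,  s(Y) ≐ A.
Bind V := m; substituting into the one remaining equation that mentions V gives: plus(A, h(m, m, m)) ≐ plus(Y2, Y).
Bind A := s(Y); substituting into the one remaining equation that mentions A gives: plus(s(Y), h(m, m, m)) ≐ plus(Y2, Y).
Decompose plus/2: s(Y) ≐ Y2,  h(m, m, m) ≐ Y.
Bind Y2 := s(Y); no other remaining equation mentions Y2.
Bind Y := h(m, m, m); no other remaining equation mentions Y. Substituting into the earlier bindings gives A := s(h(m, m, m)), Y2 := s(h(m, m, m)).
Delete trivial equation s(0) ≐ s(0).
Applying the MGU to either side gives s(h(plus(m, s(h(m, m, m))), plus(s(h(m, m, m)), h(m, m, m)), s(0))).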